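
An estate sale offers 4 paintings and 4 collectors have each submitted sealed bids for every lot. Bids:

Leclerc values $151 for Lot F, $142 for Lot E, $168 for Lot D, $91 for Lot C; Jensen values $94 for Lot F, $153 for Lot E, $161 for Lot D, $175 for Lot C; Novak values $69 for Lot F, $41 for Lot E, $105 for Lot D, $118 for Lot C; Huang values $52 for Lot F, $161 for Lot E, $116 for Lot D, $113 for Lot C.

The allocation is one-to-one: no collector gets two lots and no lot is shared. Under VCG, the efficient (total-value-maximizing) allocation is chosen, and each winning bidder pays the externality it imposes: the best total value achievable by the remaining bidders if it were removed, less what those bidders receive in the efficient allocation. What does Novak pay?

Efficient allocation: Leclerc→Lot F ($151), Jensen→Lot C ($175), Novak→Lot D ($105), Huang→Lot E ($161); total welfare W = $592.
Novak receives Lot D at value $105, so the others get W − 105 = $487.
Without Novak: best allocation of the remaining 3 bidders over all 4 lots is Leclerc→Lot D ($168), Jensen→Lot C ($175), Huang→Lot E ($161), total $504.
VCG payment = (others' best without Novak) − (others' welfare with Novak) = 504 − 487 = $17.

Novak pays $17.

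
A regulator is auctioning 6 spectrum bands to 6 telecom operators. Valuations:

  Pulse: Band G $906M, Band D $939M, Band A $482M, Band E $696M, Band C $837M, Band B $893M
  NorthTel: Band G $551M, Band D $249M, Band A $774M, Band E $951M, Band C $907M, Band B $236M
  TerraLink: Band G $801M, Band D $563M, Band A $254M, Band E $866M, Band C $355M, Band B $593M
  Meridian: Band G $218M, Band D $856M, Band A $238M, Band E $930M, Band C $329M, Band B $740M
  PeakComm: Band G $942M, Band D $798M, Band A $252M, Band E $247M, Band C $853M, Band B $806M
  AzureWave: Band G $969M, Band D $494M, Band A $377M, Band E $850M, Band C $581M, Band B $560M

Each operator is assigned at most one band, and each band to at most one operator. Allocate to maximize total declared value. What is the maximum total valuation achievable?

Max total: $5211M

This is the linear assignment problem.
Optimal: Pulse→Band B ($893M), NorthTel→Band A ($774M), TerraLink→Band E ($866M), Meridian→Band D ($856M), PeakComm→Band C ($853M), AzureWave→Band G ($969M) — total 893+774+866+856+853+969 = $5211M.
Max-entry greedy (repeatedly take the single best remaining cell) gives $4706M, worse by 505.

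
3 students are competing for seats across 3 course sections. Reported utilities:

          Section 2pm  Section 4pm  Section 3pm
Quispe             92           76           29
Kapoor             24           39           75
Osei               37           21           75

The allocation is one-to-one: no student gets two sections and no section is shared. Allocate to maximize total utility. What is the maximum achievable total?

This is the linear assignment problem.
Optimal: Quispe→Section 2pm (92 points), Kapoor→Section 4pm (39 points), Osei→Section 3pm (75 points) — total 92+39+75 = 206 points.
Max-entry greedy (repeatedly take the single best remaining cell) gives 188 points, worse by 18.
Next-best assignment: Quispe→Section 2pm, Kapoor→Section 3pm, Osei→Section 4pm = 188 points.

Max total: 206 points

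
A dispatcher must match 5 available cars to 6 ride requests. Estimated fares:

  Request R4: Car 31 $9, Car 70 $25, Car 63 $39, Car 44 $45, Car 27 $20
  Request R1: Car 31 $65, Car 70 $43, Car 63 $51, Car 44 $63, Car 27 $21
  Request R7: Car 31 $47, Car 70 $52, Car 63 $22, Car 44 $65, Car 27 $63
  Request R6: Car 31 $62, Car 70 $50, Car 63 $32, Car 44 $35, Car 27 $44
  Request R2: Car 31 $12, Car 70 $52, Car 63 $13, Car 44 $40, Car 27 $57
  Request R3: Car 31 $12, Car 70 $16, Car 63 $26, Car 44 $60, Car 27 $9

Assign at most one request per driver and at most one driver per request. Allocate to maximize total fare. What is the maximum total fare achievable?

Maximum total: $288

Optimal: Car 31→Request R6 ($62), Car 70→Request R2 ($52), Car 63→Request R1 ($51), Car 44→Request R3 ($60), Car 27→Request R7 ($63) — total 62+52+51+60+63 = $288.
Max-entry greedy (repeatedly take the single best remaining cell) gives $276, worse by 12.
Next-best assignment: Car 31→Request R6, Car 70→Request R7, Car 63→Request R1, Car 44→Request R3, Car 27→Request R2 = $282.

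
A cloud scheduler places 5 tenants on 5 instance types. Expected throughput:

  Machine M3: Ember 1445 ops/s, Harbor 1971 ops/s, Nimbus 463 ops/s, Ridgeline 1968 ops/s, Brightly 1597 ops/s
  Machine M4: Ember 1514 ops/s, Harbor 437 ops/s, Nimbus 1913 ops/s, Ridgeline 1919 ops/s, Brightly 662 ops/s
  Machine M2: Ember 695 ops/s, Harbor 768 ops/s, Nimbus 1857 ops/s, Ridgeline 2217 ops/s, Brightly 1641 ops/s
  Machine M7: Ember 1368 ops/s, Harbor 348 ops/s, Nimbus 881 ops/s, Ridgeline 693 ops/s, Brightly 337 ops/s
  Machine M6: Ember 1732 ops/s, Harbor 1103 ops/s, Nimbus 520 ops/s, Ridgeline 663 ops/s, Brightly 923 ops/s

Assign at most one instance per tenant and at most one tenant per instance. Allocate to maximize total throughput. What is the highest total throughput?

Optimal: Ember→Machine M7 (1368 ops/s), Harbor→Machine M3 (1971 ops/s), Nimbus→Machine M4 (1913 ops/s), Ridgeline→Machine M2 (2217 ops/s), Brightly→Machine M6 (923 ops/s) — total 1368+1971+1913+2217+923 = 8392 ops/s.
Max-entry greedy (repeatedly take the single best remaining cell) gives 8170 ops/s, worse by 222.
Next-best assignment: Ember→Machine M7, Harbor→Machine M6, Nimbus→Machine M4, Ridgeline→Machine M2, Brightly→Machine M3 = 8198 ops/s.
Swapping Ember↔Brightly (Ember→Machine M6 1732 ops/s, Brightly→Machine M7 337 ops/s) loses 222.
No other one-to-one assignment exceeds 8392 ops/s.

Max total: 8392 ops/s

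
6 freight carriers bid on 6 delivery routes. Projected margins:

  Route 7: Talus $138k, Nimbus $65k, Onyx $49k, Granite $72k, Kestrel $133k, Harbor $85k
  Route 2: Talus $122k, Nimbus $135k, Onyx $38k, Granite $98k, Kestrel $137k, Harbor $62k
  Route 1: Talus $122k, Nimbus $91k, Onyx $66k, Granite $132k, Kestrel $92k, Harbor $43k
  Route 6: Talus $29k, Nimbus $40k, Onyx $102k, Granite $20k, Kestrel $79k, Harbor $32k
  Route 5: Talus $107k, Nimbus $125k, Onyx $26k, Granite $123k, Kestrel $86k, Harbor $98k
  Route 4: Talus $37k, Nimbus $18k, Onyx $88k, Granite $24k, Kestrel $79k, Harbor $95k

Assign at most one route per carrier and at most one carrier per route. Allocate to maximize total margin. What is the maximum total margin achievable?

Max total: $729k

Optimal: Talus→Route 7 ($138k), Nimbus→Route 5 ($125k), Onyx→Route 6 ($102k), Granite→Route 1 ($132k), Kestrel→Route 2 ($137k), Harbor→Route 4 ($95k) — total 138+125+102+132+137+95 = $729k.
Row-greedy (each carrier in turn takes its best remaining route) gives $688k, worse by 41.
Next-best assignment: Talus→Route 1, Nimbus→Route 2, Onyx→Route 6, Granite→Route 5, Kestrel→Route 7, Harbor→Route 4 = $710k.
Swapping Onyx↔Kestrel (Onyx→Route 2 $38k, Kestrel→Route 6 $79k) loses 122.
No other one-to-one assignment exceeds $729k.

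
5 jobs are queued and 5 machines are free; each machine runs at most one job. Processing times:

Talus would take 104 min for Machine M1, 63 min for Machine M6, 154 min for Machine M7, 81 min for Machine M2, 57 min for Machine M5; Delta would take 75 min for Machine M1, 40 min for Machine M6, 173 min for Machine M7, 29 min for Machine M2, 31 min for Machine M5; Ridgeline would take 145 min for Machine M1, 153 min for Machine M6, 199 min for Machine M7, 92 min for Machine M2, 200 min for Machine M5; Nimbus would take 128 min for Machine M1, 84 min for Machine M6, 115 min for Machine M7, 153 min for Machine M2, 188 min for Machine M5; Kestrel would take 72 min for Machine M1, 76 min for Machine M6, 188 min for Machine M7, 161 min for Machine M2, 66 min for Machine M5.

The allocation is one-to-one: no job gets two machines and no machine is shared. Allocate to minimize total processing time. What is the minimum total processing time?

Min total: 373 min

This is a one-to-one assignment (minimum-cost bipartite matching).
Optimal: Talus→Machine M6 (63 min), Delta→Machine M5 (31 min), Ridgeline→Machine M2 (92 min), Nimbus→Machine M7 (115 min), Kestrel→Machine M1 (72 min) — total 63+31+92+115+72 = 373 min.
Column-greedy (each machine in turn goes to its cheapest remaining job) gives 508 min, worse by 135.
Next-best assignment: Talus→Machine M5, Delta→Machine M6, Ridgeline→Machine M2, Nimbus→Machine M7, Kestrel→Machine M1 = 376 min.
Swapping Delta↔Talus (Delta→Machine M6 40 min, Talus→Machine M5 57 min) adds 3.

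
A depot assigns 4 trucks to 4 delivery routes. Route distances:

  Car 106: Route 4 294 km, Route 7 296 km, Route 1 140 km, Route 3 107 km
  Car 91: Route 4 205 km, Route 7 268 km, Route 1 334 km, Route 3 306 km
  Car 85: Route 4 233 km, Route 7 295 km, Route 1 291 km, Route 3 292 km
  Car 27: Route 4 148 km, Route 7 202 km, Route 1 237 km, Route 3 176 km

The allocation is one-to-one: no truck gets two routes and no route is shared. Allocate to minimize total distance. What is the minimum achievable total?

Optimal: Car 106→Route 3 (107 km), Car 91→Route 4 (205 km), Car 85→Route 1 (291 km), Car 27→Route 7 (202 km) — total 107+205+291+202 = 805 km.
Column-greedy (each route in turn goes to its cheapest remaining truck) gives 848 km, worse by 43.
No other one-to-one assignment undercuts 805 km.

Minimum total: 805 km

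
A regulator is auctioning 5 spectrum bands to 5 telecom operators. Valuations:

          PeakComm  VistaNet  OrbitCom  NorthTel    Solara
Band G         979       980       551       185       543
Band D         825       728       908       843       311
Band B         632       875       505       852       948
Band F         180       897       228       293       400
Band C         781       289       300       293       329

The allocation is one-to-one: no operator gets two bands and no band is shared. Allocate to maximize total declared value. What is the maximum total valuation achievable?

Maximum total: $4025M

This is a one-to-one assignment (maximum-weight bipartite matching).
Optimal: PeakComm→Band G ($979M), VistaNet→Band F ($897M), OrbitCom→Band D ($908M), NorthTel→Band C ($293M), Solara→Band B ($948M) — total 979+897+908+293+948 = $4025M.
Column-greedy (each band in turn goes to its best remaining operator) gives $3910M, worse by 115.
Swapping VistaNet↔Solara (VistaNet→Band B $875M, Solara→Band F $400M) loses 570.
Checked against all permutations: $4025M is optimal.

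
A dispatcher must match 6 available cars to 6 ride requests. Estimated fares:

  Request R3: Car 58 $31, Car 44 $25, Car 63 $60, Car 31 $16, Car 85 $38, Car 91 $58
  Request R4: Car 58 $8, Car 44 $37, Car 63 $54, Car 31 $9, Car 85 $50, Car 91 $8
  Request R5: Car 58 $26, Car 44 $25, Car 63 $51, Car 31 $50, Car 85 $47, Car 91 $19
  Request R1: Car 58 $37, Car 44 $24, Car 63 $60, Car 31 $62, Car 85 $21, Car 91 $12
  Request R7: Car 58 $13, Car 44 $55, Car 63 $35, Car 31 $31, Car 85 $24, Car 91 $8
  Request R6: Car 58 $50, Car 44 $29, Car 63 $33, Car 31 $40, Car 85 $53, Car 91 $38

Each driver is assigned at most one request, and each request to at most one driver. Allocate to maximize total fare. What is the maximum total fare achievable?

This is a one-to-one assignment (maximum-weight bipartite matching).
Optimal: Car 58→Request R6 ($50), Car 44→Request R7 ($55), Car 63→Request R4 ($54), Car 31→Request R1 ($62), Car 85→Request R5 ($47), Car 91→Request R3 ($58) — total 50+55+54+62+47+58 = $326.
Checked against all permutations: $326 is optimal.

Max total: $326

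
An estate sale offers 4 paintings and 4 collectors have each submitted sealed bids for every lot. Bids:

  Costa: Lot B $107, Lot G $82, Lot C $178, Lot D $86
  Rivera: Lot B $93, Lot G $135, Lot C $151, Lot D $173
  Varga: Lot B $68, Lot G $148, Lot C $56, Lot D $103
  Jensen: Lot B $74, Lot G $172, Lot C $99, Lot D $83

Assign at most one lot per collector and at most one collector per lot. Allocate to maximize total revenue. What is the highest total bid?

Max total: $591

This is the linear assignment problem.
Optimal: Costa→Lot C ($178), Rivera→Lot D ($173), Varga→Lot B ($68), Jensen→Lot G ($172) — total 178+173+68+172 = $591.
Row-greedy (each collector in turn takes its best remaining lot) gives $573, worse by 18.
Next-best assignment: Costa→Lot C, Rivera→Lot D, Varga→Lot G, Jensen→Lot B = $573.
Every other assignment is strictly worse.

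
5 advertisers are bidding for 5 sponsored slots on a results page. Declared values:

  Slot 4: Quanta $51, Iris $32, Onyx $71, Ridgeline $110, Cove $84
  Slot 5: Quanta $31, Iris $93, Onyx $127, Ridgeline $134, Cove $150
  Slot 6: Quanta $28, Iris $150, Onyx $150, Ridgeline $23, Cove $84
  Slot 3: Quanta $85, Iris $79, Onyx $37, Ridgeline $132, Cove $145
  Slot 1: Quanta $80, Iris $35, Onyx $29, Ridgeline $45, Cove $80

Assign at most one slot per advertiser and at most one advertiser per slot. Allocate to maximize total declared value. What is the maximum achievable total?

Maximum total: $612

Optimal: Quanta→Slot 1 ($80), Iris→Slot 6 ($150), Onyx→Slot 5 ($127), Ridgeline→Slot 4 ($110), Cove→Slot 3 ($145) — total 80+150+127+110+145 = $612.
Max-entry greedy (repeatedly take the single best remaining cell) gives $583, worse by 29.
Every other assignment is strictly worse.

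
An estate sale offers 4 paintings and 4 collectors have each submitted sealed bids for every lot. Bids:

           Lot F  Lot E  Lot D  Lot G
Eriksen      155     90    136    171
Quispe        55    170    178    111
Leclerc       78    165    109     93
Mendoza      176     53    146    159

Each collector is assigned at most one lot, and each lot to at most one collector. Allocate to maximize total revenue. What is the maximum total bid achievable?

Maximum total: $690

Optimal: Eriksen→Lot G ($171), Quispe→Lot D ($178), Leclerc→Lot E ($165), Mendoza→Lot F ($176) — total 171+178+165+176 = $690.
Column-greedy (each lot in turn goes to its best remaining collector) gives $575, worse by 115.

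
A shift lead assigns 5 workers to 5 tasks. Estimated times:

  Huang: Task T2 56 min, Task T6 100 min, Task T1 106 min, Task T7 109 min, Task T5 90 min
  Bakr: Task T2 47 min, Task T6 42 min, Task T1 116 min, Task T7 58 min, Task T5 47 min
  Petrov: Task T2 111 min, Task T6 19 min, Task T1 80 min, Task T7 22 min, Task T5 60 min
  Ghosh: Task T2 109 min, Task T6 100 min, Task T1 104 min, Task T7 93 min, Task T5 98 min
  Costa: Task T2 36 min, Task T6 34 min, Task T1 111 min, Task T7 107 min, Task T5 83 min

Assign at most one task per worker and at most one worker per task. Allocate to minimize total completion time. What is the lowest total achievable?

Minimum total: 263 min

Optimal: Huang→Task T2 (56 min), Bakr→Task T5 (47 min), Petrov→Task T7 (22 min), Ghosh→Task T1 (104 min), Costa→Task T6 (34 min) — total 56+47+22+104+34 = 263 min.
Min-entry greedy (repeatedly take the single cheapest remaining cell) gives 301 min, worse by 38.
Next-best assignment: Huang→Task T5, Bakr→Task T6, Petrov→Task T7, Ghosh→Task T1, Costa→Task T2 = 294 min.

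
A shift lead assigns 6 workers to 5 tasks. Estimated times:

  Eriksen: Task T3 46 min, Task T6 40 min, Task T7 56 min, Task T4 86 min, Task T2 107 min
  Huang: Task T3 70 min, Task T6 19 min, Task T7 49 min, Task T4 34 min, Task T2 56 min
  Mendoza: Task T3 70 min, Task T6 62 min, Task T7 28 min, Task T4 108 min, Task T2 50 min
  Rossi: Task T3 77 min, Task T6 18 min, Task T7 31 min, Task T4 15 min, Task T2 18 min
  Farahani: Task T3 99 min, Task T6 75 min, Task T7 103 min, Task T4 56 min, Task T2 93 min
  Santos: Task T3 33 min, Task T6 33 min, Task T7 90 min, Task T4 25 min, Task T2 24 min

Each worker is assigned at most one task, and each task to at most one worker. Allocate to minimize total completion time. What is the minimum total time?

Minimum total: 132 min

Optimal: Eriksen→Task T3 (46 min), Huang→Task T6 (19 min), Mendoza→Task T7 (28 min), Rossi→Task T4 (15 min), Santos→Task T2 (24 min) — total 46+19+28+15+24 = 132 min.
Column-greedy (each task in turn goes to its cheapest remaining worker) gives 206 min, worse by 74.
Next-best assignment: Eriksen→Task T3, Huang→Task T6, Mendoza→Task T7, Santos→Task T4, Rossi→Task T2 = 136 min.
Swapping Rossi↔Mendoza (Rossi→Task T7 31 min, Mendoza→Task T4 108 min) adds 96.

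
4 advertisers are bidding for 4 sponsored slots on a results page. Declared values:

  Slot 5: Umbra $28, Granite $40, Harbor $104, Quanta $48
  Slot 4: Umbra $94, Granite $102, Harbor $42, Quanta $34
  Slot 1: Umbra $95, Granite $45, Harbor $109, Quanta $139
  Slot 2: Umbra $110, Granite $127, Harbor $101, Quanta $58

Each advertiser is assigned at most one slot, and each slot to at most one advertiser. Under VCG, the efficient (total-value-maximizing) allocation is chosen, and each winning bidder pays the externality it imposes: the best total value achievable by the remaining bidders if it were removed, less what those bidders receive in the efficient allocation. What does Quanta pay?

Efficient allocation: Umbra→Slot 4 ($94), Granite→Slot 2 ($127), Harbor→Slot 5 ($104), Quanta→Slot 1 ($139); total welfare W = $464.
Quanta receives Slot 1 at value $139, so the others get W − 139 = $325.
Without Quanta: best allocation of the remaining 3 bidders over all 4 slots is Umbra→Slot 4 ($94), Granite→Slot 2 ($127), Harbor→Slot 1 ($109), total $330.
VCG payment = (others' best without Quanta) − (others' welfare with Quanta) = 330 − 325 = $5.

Quanta pays $5.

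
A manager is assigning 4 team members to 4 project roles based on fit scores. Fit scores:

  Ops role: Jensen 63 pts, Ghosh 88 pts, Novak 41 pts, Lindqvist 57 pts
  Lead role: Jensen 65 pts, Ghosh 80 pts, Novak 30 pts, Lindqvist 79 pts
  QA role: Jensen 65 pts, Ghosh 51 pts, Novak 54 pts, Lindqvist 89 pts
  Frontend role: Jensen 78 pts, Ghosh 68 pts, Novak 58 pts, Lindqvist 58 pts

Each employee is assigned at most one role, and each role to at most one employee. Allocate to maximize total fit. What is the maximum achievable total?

Treat this as an assignment problem: match each employee to one role.
Optimal: Jensen→Lead role (65 pts), Ghosh→Ops role (88 pts), Novak→Frontend role (58 pts), Lindqvist→QA role (89 pts) — total 65+88+58+89 = 300 pts.
Column-greedy (each role in turn goes to its best remaining employee) gives 290 pts, worse by 10.
Next-best assignment: Jensen→Frontend role, Ghosh→Ops role, Novak→QA role, Lindqvist→Lead role = 299 pts.
Swapping Jensen↔Novak (Jensen→Frontend role 78 pts, Novak→Lead role 30 pts) loses 15.

Maximum total: 300 pts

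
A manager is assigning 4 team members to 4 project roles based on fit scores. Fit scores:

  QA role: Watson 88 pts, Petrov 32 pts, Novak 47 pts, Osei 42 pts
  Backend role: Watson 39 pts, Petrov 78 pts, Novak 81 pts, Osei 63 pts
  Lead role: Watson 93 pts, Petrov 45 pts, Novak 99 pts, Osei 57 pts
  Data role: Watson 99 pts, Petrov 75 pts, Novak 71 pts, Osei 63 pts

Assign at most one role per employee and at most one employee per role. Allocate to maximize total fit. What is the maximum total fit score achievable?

Max total: 328 pts

This is the linear assignment problem.
Optimal: Watson→QA role (88 pts), Petrov→Backend role (78 pts), Novak→Lead role (99 pts), Osei→Data role (63 pts) — total 88+78+99+63 = 328 pts.
Row-greedy (each employee in turn takes its best remaining role) gives 318 pts, worse by 10.
Every other assignment is strictly worse.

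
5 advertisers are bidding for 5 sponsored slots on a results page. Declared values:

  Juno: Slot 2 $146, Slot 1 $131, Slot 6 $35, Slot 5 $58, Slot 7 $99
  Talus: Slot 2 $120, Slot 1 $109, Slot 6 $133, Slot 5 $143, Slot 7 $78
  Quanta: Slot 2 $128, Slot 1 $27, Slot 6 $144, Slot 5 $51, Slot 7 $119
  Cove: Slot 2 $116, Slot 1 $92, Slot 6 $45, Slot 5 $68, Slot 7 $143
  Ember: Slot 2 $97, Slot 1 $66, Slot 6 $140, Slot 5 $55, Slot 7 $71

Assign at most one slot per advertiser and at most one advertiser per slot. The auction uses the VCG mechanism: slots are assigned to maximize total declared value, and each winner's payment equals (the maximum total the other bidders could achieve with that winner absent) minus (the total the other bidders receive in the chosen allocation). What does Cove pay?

Efficient allocation: Juno→Slot 1 ($131), Talus→Slot 5 ($143), Quanta→Slot 2 ($128), Cove→Slot 7 ($143), Ember→Slot 6 ($140); total welfare W = $685.
Cove receives Slot 7 at value $143, so the others get W − 143 = $542.
Without Cove: best allocation of the remaining 4 bidders over all 5 slots is Juno→Slot 2 ($146), Talus→Slot 5 ($143), Quanta→Slot 7 ($119), Ember→Slot 6 ($140), total $548.
VCG payment = (others' best without Cove) − (others' welfare with Cove) = 548 − 542 = $6.

Cove pays $6.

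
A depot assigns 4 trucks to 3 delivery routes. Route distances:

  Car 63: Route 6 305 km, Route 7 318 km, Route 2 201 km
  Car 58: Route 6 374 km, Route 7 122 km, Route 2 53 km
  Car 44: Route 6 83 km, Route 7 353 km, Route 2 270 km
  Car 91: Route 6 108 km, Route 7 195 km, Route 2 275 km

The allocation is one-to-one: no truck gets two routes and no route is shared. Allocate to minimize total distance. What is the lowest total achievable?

Optimal: Car 44→Route 6 (83 km), Car 91→Route 7 (195 km), Car 58→Route 2 (53 km) — total 83+195+53 = 331 km.
Column-greedy (each route in turn goes to its cheapest remaining truck) gives 406 km, worse by 75.
Every other assignment is strictly worse.

Minimum total: 331 km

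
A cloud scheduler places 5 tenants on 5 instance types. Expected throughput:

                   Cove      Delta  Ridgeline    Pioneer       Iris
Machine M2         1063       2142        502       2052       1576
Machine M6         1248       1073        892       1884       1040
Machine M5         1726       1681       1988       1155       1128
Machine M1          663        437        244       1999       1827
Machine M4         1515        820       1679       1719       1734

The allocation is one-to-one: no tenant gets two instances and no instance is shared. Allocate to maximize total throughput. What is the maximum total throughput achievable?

Maximum total: 9356 ops/s

This is a one-to-one assignment (maximum-weight bipartite matching).
Optimal: Cove→Machine M4 (1515 ops/s), Delta→Machine M2 (2142 ops/s), Ridgeline→Machine M5 (1988 ops/s), Pioneer→Machine M6 (1884 ops/s), Iris→Machine M1 (1827 ops/s) — total 1515+2142+1988+1884+1827 = 9356 ops/s.
Row-greedy (each tenant in turn takes its best remaining instance) gives 8586 ops/s, worse by 770.
Next-best assignment: Cove→Machine M5, Delta→Machine M2, Ridgeline→Machine M4, Pioneer→Machine M6, Iris→Machine M1 = 9258 ops/s.
Swapping Iris↔Pioneer (Iris→Machine M6 1040 ops/s, Pioneer→Machine M1 1999 ops/s) loses 672.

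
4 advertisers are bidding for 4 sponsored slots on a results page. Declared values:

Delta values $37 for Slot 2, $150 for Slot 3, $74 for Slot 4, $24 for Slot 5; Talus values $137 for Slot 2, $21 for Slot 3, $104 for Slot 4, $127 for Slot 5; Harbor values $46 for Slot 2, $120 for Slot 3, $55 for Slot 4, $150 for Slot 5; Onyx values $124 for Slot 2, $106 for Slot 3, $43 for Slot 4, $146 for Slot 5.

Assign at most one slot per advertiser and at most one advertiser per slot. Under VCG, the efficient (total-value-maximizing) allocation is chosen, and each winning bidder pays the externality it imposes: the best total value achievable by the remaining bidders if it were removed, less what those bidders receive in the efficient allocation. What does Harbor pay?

Harbor pays $55.

Efficient allocation: Delta→Slot 3 ($150), Talus→Slot 4 ($104), Harbor→Slot 5 ($150), Onyx→Slot 2 ($124); total welfare W = $528.
Harbor receives Slot 5 at value $150, so the others get W − 150 = $378.
Without Harbor: best allocation of the remaining 3 bidders over all 4 slots is Delta→Slot 3 ($150), Talus→Slot 2 ($137), Onyx→Slot 5 ($146), total $433.
VCG payment = (others' best without Harbor) − (others' welfare with Harbor) = 433 − 378 = $55.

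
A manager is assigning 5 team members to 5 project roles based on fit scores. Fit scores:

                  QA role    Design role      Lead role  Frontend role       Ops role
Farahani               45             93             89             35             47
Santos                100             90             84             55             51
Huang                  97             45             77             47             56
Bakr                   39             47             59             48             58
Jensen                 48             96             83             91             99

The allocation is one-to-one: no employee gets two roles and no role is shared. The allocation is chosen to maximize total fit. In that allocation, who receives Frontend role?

Jensen receives Frontend role.

Treat this as an assignment problem: match each employee to one role.
Optimal: Farahani→Lead role (89 pts), Santos→Design role (90 pts), Huang→QA role (97 pts), Bakr→Ops role (58 pts), Jensen→Frontend role (91 pts) — total 89+90+97+58+91 = 425 pts.
Max-entry greedy (repeatedly take the single best remaining cell) gives 417 pts, worse by 8.
Next-best assignment: Farahani→Design role, Santos→Lead role, Huang→QA role, Bakr→Ops role, Jensen→Frontend role = 423 pts.
Swapping Santos↔Huang (Santos→QA role 100 pts, Huang→Design role 45 pts) loses 42.
Jensen's own top role is Ops role (99 pts), but forcing Jensen→Ops role and reassigning the rest optimally gives only 423 pts — worse by 2.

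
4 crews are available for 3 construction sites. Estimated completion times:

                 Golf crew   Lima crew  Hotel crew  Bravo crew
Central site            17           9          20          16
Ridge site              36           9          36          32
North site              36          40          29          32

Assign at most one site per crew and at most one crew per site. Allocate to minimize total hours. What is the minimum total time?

Treat this as an assignment problem: match each crew to one site.
Optimal: Bravo crew→Central site (16 hours), Lima crew→Ridge site (9 hours), Hotel crew→North site (29 hours) — total 16+9+29 = 54 hours.
Column-greedy (each site in turn goes to its cheapest remaining crew) gives 70 hours, worse by 16.
Swapping Lima crew↔Bravo crew (Lima crew→Central site 9 hours, Bravo crew→Ridge site 32 hours) adds 16.
Every other assignment is strictly worse.

Min total: 54 hours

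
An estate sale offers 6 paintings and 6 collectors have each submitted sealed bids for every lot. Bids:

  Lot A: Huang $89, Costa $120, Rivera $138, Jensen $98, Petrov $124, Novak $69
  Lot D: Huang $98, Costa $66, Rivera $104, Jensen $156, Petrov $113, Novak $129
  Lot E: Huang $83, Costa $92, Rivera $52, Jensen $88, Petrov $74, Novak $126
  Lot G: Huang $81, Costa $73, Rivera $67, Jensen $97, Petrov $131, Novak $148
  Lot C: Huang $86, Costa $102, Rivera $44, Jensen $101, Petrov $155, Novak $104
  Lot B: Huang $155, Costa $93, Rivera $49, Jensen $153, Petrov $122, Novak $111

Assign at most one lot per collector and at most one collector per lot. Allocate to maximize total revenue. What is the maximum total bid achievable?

Maximum total: $844

This is a one-to-one assignment (maximum-weight bipartite matching).
Optimal: Huang→Lot B ($155), Costa→Lot E ($92), Rivera→Lot A ($138), Jensen→Lot D ($156), Petrov→Lot C ($155), Novak→Lot G ($148) — total 155+92+138+156+155+148 = $844.
Column-greedy (each lot in turn goes to its best remaining collector) gives $808, worse by 36.
Swapping Costa↔Novak (Costa→Lot G $73, Novak→Lot E $126) loses 41.
No other one-to-one assignment exceeds $844.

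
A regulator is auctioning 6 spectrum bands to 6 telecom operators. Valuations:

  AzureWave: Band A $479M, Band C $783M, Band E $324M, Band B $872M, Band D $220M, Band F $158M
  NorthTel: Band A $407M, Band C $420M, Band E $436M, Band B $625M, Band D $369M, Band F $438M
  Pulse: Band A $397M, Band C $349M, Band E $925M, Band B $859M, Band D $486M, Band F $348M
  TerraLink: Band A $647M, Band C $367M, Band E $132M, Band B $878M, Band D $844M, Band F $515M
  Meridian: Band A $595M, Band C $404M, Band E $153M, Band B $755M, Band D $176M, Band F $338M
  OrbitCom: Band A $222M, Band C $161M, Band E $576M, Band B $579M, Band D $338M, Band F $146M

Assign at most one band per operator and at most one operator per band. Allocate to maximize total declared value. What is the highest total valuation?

Max total: $4164M

Optimal: AzureWave→Band C ($783M), NorthTel→Band F ($438M), Pulse→Band E ($925M), TerraLink→Band D ($844M), Meridian→Band A ($595M), OrbitCom→Band B ($579M) — total 783+438+925+844+595+579 = $4164M.
Column-greedy (each band in turn goes to its best remaining operator) gives $3625M, worse by 539.
Next-best assignment: AzureWave→Band C, NorthTel→Band F, Pulse→Band B, TerraLink→Band D, Meridian→Band A, OrbitCom→Band E = $4095M.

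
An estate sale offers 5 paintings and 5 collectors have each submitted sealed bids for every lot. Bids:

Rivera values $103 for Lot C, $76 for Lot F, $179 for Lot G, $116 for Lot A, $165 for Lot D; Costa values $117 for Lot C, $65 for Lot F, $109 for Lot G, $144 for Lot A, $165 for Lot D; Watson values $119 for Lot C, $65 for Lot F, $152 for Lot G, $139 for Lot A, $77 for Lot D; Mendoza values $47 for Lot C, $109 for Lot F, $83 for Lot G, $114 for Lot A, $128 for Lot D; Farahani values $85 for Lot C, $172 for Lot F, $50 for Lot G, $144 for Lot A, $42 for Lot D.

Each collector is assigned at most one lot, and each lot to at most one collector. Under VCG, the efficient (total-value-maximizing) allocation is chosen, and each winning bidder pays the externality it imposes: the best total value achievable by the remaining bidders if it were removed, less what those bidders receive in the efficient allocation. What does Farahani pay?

Efficient allocation: Rivera→Lot G ($179), Costa→Lot D ($165), Watson→Lot C ($119), Mendoza→Lot A ($114), Farahani→Lot F ($172); total welfare W = $749.
Farahani receives Lot F at value $172, so the others get W − 172 = $577.
Without Farahani: best allocation of the remaining 4 bidders over all 5 lots is Rivera→Lot G ($179), Costa→Lot D ($165), Watson→Lot A ($139), Mendoza→Lot F ($109), total $592.
VCG payment = (others' best without Farahani) − (others' welfare with Farahani) = 592 − 577 = $15.

Farahani pays $15.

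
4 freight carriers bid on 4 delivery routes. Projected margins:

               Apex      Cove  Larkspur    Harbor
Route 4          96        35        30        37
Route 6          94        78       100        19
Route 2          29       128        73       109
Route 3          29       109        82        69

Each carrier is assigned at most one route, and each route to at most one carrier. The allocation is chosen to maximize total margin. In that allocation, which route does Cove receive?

Cove receives Route 3.

This is the linear assignment problem.
Optimal: Apex→Route 4 ($96k), Cove→Route 3 ($109k), Larkspur→Route 6 ($100k), Harbor→Route 2 ($109k) — total 96+109+100+109 = $414k.
Max-entry greedy (repeatedly take the single best remaining cell) gives $393k, worse by 21.
Next-best assignment: Apex→Route 4, Cove→Route 2, Larkspur→Route 6, Harbor→Route 3 = $393k.
Swapping Apex↔Larkspur (Apex→Route 6 $94k, Larkspur→Route 4 $30k) loses 72.
Cove's own top route is Route 2 ($128k), but forcing Cove→Route 2 and reassigning the rest optimally gives only $393k — worse by 21.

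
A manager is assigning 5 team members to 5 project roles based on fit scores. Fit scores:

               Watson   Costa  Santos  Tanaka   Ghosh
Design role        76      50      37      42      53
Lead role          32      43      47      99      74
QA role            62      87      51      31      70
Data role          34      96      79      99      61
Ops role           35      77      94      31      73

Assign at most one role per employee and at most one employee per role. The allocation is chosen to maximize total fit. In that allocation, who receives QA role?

Optimal: Watson→Design role (76 pts), Costa→Data role (96 pts), Santos→Ops role (94 pts), Tanaka→Lead role (99 pts), Ghosh→QA role (70 pts) — total 76+96+94+99+70 = 435 pts.
Next-best assignment: Watson→Design role, Costa→QA role, Santos→Ops role, Tanaka→Data role, Ghosh→Lead role = 430 pts.
No other one-to-one assignment exceeds 435 pts.
Ghosh's own top role is Lead role (74 pts), but forcing Ghosh→Lead role and reassigning the rest optimally gives only 430 pts — worse by 5.

Ghosh receives QA role.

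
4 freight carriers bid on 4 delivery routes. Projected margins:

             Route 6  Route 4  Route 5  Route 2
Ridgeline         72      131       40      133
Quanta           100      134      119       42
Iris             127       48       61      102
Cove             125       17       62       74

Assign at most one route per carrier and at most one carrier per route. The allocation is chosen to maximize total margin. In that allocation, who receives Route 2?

Iris receives Route 2.

Optimal: Ridgeline→Route 4 ($131k), Quanta→Route 5 ($119k), Iris→Route 2 ($102k), Cove→Route 6 ($125k) — total 131+119+102+125 = $477k.
Row-greedy (each carrier in turn takes its best remaining route) gives $456k, worse by 21.
Swapping Iris↔Ridgeline (Iris→Route 4 $48k, Ridgeline→Route 2 $133k) loses 52.
Checked against all permutations: $477k is optimal.
Iris's own top route is Route 6 ($127k), but forcing Iris→Route 6 and reassigning the rest optimally gives only $456k — worse by 21.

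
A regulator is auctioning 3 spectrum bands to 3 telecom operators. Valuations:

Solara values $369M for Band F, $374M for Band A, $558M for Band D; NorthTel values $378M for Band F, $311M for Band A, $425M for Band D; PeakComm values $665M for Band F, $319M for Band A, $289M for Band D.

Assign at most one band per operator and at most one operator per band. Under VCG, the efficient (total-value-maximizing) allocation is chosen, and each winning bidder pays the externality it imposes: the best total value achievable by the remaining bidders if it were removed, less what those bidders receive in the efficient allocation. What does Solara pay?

Solara pays $114M.

Efficient allocation: Solara→Band D ($558M), NorthTel→Band A ($311M), PeakComm→Band F ($665M); total welfare W = $1534M.
Solara receives Band D at value $558M, so the others get W − 558 = $976M.
Without Solara: best allocation of the remaining 2 bidders over all 3 bands is NorthTel→Band D ($425M), PeakComm→Band F ($665M), total $1090M.
VCG payment = (others' best without Solara) − (others' welfare with Solara) = 1090 − 976 = $114M.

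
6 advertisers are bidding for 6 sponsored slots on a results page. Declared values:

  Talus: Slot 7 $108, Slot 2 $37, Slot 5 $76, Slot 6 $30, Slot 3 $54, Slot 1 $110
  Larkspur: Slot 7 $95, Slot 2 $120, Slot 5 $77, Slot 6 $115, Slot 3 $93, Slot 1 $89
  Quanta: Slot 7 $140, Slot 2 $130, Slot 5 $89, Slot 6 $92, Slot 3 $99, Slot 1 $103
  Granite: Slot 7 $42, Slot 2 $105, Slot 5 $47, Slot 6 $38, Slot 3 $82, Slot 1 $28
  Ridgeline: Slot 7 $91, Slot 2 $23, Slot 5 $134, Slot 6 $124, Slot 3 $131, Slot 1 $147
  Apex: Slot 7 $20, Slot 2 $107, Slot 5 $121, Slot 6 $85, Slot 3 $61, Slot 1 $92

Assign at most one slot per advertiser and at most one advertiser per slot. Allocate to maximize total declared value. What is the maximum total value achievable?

Optimal: Talus→Slot 1 ($110), Larkspur→Slot 6 ($115), Quanta→Slot 7 ($140), Granite→Slot 2 ($105), Ridgeline→Slot 3 ($131), Apex→Slot 5 ($121) — total 110+115+140+105+131+121 = $722.
Swapping Talus↔Granite (Talus→Slot 2 $37, Granite→Slot 1 $28) loses 150.

Max total: $722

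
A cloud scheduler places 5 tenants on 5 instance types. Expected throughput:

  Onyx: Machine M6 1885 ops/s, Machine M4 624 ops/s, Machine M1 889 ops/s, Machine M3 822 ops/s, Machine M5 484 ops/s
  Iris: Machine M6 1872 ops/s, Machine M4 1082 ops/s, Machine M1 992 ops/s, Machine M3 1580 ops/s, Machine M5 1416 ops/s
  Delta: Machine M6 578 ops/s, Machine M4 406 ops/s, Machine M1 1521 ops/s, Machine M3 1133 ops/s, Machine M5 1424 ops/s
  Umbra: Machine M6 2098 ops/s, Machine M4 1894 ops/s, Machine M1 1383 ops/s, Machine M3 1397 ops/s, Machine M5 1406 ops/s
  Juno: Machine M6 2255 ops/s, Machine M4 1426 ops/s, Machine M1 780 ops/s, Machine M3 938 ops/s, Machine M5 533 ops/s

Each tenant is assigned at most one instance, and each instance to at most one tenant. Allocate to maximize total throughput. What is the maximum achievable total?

Optimal: Onyx→Machine M1 (889 ops/s), Iris→Machine M3 (1580 ops/s), Delta→Machine M5 (1424 ops/s), Umbra→Machine M4 (1894 ops/s), Juno→Machine M6 (2255 ops/s) — total 889+1580+1424+1894+2255 = 8042 ops/s.
Column-greedy (each instance in turn goes to its best remaining tenant) gives 7734 ops/s, worse by 308.

Maximum total: 8042 ops/s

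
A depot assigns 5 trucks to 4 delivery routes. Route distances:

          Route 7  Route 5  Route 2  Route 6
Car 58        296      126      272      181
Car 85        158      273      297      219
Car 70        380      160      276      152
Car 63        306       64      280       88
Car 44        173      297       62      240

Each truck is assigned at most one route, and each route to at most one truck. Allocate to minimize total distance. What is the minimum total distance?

Min total: 434 km

Optimal: Car 85→Route 7 (158 km), Car 58→Route 5 (126 km), Car 44→Route 2 (62 km), Car 63→Route 6 (88 km) — total 158+126+62+88 = 434 km.
Column-greedy (each route in turn goes to its cheapest remaining truck) gives 436 km, worse by 2.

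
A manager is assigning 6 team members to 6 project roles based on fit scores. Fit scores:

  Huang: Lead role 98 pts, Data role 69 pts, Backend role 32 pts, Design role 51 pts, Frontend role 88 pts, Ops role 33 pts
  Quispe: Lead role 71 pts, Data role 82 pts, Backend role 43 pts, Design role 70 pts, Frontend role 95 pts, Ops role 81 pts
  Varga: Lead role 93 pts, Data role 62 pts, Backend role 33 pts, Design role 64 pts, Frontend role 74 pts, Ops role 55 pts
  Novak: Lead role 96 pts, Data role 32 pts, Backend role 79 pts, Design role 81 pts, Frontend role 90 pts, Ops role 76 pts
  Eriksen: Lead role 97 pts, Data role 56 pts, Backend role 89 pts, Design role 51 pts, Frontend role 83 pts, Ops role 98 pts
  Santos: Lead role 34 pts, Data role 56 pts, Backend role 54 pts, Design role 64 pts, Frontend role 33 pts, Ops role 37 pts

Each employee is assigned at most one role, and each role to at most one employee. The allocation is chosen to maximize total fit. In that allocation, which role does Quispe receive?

Optimal: Huang→Frontend role (88 pts), Quispe→Data role (82 pts), Varga→Lead role (93 pts), Novak→Backend role (79 pts), Eriksen→Ops role (98 pts), Santos→Design role (64 pts) — total 88+82+93+79+98+64 = 504 pts.
Row-greedy (each employee in turn takes its best remaining role) gives 490 pts, worse by 14.
Checked against all permutations: 504 pts is optimal.
Quispe's own top role is Frontend role (95 pts), but forcing Quispe→Frontend role and reassigning the rest optimally gives only 498 pts — worse by 6.

Quispe receives Data role.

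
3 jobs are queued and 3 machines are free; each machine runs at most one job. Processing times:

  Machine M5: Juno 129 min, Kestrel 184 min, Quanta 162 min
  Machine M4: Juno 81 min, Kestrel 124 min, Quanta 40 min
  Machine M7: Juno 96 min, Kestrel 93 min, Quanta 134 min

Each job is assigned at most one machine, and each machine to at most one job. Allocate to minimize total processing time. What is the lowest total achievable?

Minimum total: 262 min

Optimal: Juno→Machine M5 (129 min), Kestrel→Machine M7 (93 min), Quanta→Machine M4 (40 min) — total 129+93+40 = 262 min.
Row-greedy (each job in turn takes its cheapest remaining machine) gives 336 min, worse by 74.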